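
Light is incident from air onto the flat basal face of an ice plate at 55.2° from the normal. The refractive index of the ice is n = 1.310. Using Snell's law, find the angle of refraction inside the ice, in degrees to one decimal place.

38.8°

Snell: sin θ_r = sin θ_i / n = sin 55.2° / 1.310 = 0.8211 / 1.310 = 0.6268.
θ_r = arcsin(0.6268) = 38.82°.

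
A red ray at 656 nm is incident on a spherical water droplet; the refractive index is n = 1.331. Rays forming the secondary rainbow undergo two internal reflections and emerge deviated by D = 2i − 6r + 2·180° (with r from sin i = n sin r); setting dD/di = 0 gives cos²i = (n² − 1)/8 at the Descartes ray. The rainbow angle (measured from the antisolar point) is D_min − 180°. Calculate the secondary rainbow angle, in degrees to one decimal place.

cos²i = (1.77156 − 1)/8 = 0.09645; i = arccos(0.31056) = 71.907°.
sin r = sin 71.907°/1.331 = 0.71417; r = 45.575°.
D_min = 2·71.907° − 6·45.575° + 360° = 230.365°.
Rainbow angle = D_min − 180° = 50.365°.

50.4°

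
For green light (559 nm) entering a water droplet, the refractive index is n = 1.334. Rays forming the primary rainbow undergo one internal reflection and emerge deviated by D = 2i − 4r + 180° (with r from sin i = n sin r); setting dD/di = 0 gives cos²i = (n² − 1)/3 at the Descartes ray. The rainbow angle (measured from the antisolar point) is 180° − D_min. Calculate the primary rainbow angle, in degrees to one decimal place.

cos²i = (1.77956 − 1)/3 = 0.25985; i = arccos(0.50976) = 59.352°.
sin r = sin 59.352°/1.334 = 0.64492; r = 40.159°.
D_min = 2·59.352° − 4·40.159° + 180° = 138.067°.
Rainbow angle = 180° − D_min = 41.933°.

41.9°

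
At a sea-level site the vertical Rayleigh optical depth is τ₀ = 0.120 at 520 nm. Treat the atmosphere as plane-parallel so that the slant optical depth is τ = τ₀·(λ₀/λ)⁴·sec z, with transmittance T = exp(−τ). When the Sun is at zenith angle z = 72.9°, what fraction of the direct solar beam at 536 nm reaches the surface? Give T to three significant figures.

0.697

sec 72.9° = 3.4009.
τ = 0.120 × (520/536)⁴ × 3.4009 = 0.120 × 0.8858 × 3.4009 = 0.3615.
T = exp(−0.3615) = 0.6966.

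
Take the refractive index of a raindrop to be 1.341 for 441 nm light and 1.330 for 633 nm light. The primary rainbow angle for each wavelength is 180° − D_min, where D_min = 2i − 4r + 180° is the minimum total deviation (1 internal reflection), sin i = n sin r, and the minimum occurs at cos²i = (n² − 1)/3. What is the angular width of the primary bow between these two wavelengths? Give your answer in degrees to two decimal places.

1.59°

At 441 nm (n = 1.341): cos²i = 0.26609 → i = 58.946°, r = 39.705°, D_min = 139.071°, rainbow angle = 40.929°.
At 633 nm (n = 1.330): cos²i = 0.25630 → i = 59.585°, r = 40.422°, D_min = 137.484°, rainbow angle = 42.516°.
Angular width = |40.929° − 42.516°| = 1.588°.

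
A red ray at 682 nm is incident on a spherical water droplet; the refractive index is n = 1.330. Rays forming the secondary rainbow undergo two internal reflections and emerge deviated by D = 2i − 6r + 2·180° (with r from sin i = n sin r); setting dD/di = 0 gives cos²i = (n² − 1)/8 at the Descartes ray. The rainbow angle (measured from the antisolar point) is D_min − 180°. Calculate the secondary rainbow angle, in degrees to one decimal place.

cos²i = (1.76890 − 1)/8 = 0.09611; i = arccos(0.31002) = 71.940°.
sin r = sin 71.940°/1.330 = 0.71483; r = 45.630°.
D_min = 2·71.940° − 6·45.630° + 360° = 230.101°.
Rainbow angle = D_min − 180° = 50.101°.

50.1°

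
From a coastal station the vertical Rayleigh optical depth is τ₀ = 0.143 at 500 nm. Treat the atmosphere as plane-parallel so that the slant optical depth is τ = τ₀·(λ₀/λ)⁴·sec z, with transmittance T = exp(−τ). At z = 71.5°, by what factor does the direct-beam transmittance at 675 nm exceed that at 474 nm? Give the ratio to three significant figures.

Airmass: sec 71.5° = 3.1515.
τ(675 nm) = 0.143 × (500/675)⁴ × 3.1515 = 0.143 × 0.3011 × 3.1515 = 0.1357.
τ(474 nm) = 0.143 × (500/474)⁴ × 3.1515 = 0.143 × 1.2381 × 3.1515 = 0.5580.
T(675)/T(474) = exp(τ_B − τ_A) = exp(0.4223) = 1.5255.

1.53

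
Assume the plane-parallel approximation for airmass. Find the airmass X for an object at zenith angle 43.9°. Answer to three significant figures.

1.39

X = sec z = 1/cos 43.9° = 1/0.7206 = 1.3878.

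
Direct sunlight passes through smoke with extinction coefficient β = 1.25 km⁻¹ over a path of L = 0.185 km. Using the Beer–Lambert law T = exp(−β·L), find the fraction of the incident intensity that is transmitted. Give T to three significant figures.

0.794

τ = β·L = 1.25 × 0.185 = 0.2313.
T = exp(−0.2313) = 0.7935.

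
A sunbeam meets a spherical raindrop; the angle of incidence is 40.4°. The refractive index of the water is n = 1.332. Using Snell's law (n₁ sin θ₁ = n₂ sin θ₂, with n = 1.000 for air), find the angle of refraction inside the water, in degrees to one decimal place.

Snell: sin θ_r = sin θ_i / n = sin 40.4° / 1.332 = 0.6481 / 1.332 = 0.4866.
θ_r = arcsin(0.4866) = 29.12°.

29.1°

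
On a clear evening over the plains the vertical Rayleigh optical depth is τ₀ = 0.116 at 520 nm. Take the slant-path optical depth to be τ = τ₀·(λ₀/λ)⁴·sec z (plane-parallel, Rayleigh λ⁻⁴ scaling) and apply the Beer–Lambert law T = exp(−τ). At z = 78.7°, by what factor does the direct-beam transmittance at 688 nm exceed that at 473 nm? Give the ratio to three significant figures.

1.96

Airmass: sec 78.7° = 5.1034.
τ(688 nm) = 0.116 × (520/688)⁴ × 5.1034 = 0.116 × 0.3263 × 5.1034 = 0.1932.
τ(473 nm) = 0.116 × (520/473)⁴ × 5.1034 = 0.116 × 1.4607 × 5.1034 = 0.8647.
T(688)/T(473) = exp(τ_B − τ_A) = exp(0.6716) = 1.9573.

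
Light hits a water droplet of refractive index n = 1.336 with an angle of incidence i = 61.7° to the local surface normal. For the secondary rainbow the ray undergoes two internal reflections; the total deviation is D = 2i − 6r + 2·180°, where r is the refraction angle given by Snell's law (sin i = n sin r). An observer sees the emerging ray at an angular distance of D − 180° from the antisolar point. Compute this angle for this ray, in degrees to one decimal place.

sin r = sin 61.7° / 1.336 = 0.8805/1.336 = 0.6590; r = 41.23°.
D = 2·61.7° − 6·41.23° + 2·180° = 123.40° − 247.36° + 360° = 236.04°.
Angle from antisolar point = D − 180° = 56.04°.

56.0°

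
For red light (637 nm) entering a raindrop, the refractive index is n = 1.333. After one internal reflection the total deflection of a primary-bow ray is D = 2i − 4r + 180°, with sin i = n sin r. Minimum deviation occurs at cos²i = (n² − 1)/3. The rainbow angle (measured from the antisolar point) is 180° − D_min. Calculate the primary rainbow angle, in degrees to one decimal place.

cos²i = (1.77689 − 1)/3 = 0.25896; i = arccos(0.50888) = 59.410°.
sin r = sin 59.410°/1.333 = 0.64579; r = 40.225°.
D_min = 2·59.410° − 4·40.225° + 180° = 137.922°.
Rainbow angle = 180° − D_min = 42.078°.

42.1°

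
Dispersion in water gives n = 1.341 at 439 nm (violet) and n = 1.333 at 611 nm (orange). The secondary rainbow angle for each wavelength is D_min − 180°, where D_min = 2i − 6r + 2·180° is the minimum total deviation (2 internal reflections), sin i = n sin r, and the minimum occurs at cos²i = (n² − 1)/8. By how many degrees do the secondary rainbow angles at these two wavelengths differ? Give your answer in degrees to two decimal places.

At 439 nm (n = 1.341): cos²i = 0.09979 → i = 71.586°, r = 45.034°, D_min = 232.966°, rainbow angle = 52.966°.
At 611 nm (n = 1.333): cos²i = 0.09711 → i = 71.843°, r = 45.466°, D_min = 230.891°, rainbow angle = 50.891°.
Angular width = |52.966° − 50.891°| = 2.075°.

2.08°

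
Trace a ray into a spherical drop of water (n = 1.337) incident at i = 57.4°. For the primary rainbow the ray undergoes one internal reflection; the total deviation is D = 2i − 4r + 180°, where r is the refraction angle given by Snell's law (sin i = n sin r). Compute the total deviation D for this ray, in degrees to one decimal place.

sin r = sin 57.4° / 1.337 = 0.8425/1.337 = 0.6301; r = 39.06°.
D = 2·57.4° − 4·39.06° + 180° = 114.80° − 156.23° + 180° = 138.57°.

138.6°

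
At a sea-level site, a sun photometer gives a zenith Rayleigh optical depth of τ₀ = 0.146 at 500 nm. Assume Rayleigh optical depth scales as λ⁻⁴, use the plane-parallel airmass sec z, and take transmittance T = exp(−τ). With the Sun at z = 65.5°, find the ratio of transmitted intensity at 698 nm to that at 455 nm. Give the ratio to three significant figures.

1.52

Airmass: sec 65.5° = 2.4114.
τ(698 nm) = 0.146 × (500/698)⁴ × 2.4114 = 0.146 × 0.2633 × 2.4114 = 0.0927.
τ(455 nm) = 0.146 × (500/455)⁴ × 2.4114 = 0.146 × 1.4583 × 2.4114 = 0.5134.
T(698)/T(455) = exp(τ_B − τ_A) = exp(0.4207) = 1.5230.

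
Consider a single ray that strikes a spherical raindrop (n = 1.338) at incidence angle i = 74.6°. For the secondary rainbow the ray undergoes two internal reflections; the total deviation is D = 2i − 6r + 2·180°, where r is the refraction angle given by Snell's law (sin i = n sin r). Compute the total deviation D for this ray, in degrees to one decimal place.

sin r = sin 74.6° / 1.338 = 0.9641/1.338 = 0.7205; r = 46.10°.
D = 2·74.6° − 6·46.10° + 2·180° = 149.20° − 276.60° + 360° = 232.60°.

232.6°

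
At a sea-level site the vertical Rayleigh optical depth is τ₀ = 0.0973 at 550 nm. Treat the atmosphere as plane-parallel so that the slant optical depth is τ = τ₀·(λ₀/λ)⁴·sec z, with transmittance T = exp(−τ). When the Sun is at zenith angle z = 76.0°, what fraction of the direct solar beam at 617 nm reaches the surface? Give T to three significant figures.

sec 76.0° = 4.1336.
τ = 0.0973 × (550/617)⁴ × 4.1336 = 0.0973 × 0.6314 × 4.1336 = 0.2539.
T = exp(−0.2539) = 0.7757.

0.776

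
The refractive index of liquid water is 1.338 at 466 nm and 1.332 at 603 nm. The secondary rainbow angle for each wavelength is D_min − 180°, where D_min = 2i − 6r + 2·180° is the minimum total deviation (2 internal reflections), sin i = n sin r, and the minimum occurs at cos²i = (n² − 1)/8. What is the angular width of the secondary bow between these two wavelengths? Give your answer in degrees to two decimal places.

1.56°

At 466 nm (n = 1.338): cos²i = 0.09878 → i = 71.682°, r = 45.195°, D_min = 232.193°, rainbow angle = 52.193°.
At 603 nm (n = 1.332): cos²i = 0.09678 → i = 71.875°, r = 45.520°, D_min = 230.628°, rainbow angle = 50.628°.
Angular width = |52.193° − 50.628°| = 1.564°.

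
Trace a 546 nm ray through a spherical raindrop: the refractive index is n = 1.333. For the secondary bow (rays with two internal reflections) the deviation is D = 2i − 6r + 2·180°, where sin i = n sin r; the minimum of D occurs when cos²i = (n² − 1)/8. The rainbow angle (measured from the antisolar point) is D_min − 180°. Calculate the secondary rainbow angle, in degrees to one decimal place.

cos²i = (1.77689 − 1)/8 = 0.09711; i = arccos(0.31163) = 71.843°.
sin r = sin 71.843°/1.333 = 0.71283; r = 45.466°.
D_min = 2·71.843° − 6·45.466° + 360° = 230.891°.
Rainbow angle = D_min − 180° = 50.891°.

50.9°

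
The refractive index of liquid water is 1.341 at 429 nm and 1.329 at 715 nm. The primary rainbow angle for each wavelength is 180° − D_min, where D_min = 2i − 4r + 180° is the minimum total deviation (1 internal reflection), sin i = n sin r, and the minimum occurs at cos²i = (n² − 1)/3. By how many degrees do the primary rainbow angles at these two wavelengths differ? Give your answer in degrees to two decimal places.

At 429 nm (n = 1.341): cos²i = 0.26609 → i = 58.946°, r = 39.705°, D_min = 139.071°, rainbow angle = 40.929°.
At 715 nm (n = 1.329): cos²i = 0.25541 → i = 59.643°, r = 40.487°, D_min = 137.337°, rainbow angle = 42.663°.
Angular width = |40.929° − 42.663°| = 1.735°.

1.73°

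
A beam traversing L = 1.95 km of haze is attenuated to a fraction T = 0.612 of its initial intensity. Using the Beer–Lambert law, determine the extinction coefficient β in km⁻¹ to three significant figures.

Beer–Lambert: T = exp(−βL) ⇒ β = −ln(T)/L = −ln(0.612)/1.95 = 0.4910/1.95 = 0.2518 km⁻¹.

0.252 km⁻¹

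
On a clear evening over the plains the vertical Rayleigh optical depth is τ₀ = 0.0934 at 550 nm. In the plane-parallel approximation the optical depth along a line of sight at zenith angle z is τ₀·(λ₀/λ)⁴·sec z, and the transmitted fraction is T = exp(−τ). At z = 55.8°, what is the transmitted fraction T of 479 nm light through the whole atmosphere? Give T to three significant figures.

sec 55.8° = 1.7791.
τ = 0.0934 × (550/479)⁴ × 1.7791 = 0.0934 × 1.7382 × 1.7791 = 0.2888.
T = exp(−0.2888) = 0.7491.

0.749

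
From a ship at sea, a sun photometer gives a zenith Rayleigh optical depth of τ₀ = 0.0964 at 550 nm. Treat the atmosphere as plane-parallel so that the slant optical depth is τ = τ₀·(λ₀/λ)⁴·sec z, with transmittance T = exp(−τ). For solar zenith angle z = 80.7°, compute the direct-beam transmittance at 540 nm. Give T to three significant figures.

0.526

sec 80.7° = 6.1880.
τ = 0.0964 × (550/540)⁴ × 6.1880 = 0.0964 × 1.0762 × 6.1880 = 0.6419.
T = exp(−0.6419) = 0.5263.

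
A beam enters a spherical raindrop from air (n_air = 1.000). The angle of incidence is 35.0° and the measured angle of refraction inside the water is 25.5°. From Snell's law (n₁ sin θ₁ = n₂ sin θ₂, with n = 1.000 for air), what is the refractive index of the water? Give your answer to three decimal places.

n = sin θ_i / sin θ_r = sin 35.0° / sin 25.5° = 0.5736 / 0.4305 = 1.3323.

1.332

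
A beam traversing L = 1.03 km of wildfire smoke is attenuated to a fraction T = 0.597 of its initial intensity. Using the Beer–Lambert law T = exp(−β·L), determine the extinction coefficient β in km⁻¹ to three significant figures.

Beer–Lambert: T = exp(−βL) ⇒ β = −ln(T)/L = −ln(0.597)/1.03 = 0.5158/1.03 = 0.5008 km⁻¹.

0.501 km⁻¹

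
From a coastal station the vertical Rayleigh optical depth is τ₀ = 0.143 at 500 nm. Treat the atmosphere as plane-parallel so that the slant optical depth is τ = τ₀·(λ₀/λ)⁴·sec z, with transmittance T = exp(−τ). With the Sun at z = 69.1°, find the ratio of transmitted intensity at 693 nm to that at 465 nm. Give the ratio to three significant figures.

1.53

Airmass: sec 69.1° = 2.8032.
τ(693 nm) = 0.143 × (500/693)⁴ × 2.8032 = 0.143 × 0.2710 × 2.8032 = 0.1086.
τ(465 nm) = 0.143 × (500/465)⁴ × 2.8032 = 0.143 × 1.3368 × 2.8032 = 0.5359.
T(693)/T(465) = exp(τ_B − τ_A) = exp(0.4272) = 1.5330.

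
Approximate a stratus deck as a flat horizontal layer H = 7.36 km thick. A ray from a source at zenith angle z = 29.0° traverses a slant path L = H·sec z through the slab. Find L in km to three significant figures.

sec z = 1/cos 29.0° = 1.1434.
L = 7.36 × 1.1434 = 8.415 km.

8.42 km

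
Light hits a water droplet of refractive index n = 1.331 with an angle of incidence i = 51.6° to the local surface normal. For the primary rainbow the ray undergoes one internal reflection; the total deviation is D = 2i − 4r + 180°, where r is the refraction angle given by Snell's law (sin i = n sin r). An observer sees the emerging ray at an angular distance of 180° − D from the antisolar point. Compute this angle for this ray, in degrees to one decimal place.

sin r = sin 51.6° / 1.331 = 0.7837/1.331 = 0.5888; r = 36.07°.
D = 2·51.6° − 4·36.07° + 180° = 103.20° − 144.29° + 180° = 138.91°.
Angle from antisolar point = 180° − D = 41.09°.

41.1°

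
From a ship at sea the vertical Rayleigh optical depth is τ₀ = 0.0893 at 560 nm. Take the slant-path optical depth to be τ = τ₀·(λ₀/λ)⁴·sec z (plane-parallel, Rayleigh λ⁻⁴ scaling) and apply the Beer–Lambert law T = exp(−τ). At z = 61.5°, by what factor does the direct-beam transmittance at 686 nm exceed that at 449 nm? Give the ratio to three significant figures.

1.45

Airmass: sec 61.5° = 2.0957.
τ(686 nm) = 0.0893 × (560/686)⁴ × 2.0957 = 0.0893 × 0.4441 × 2.0957 = 0.0831.
τ(449 nm) = 0.0893 × (560/449)⁴ × 2.0957 = 0.0893 × 2.4197 × 2.0957 = 0.4529.
T(686)/T(449) = exp(τ_B − τ_A) = exp(0.3697) = 1.4474.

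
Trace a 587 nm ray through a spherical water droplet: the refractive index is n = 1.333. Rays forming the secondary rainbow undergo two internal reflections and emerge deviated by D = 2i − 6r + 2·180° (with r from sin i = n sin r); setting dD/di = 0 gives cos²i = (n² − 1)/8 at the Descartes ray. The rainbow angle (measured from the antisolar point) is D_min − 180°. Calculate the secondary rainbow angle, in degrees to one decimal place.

cos²i = (1.77689 − 1)/8 = 0.09711; i = arccos(0.31163) = 71.843°.
sin r = sin 71.843°/1.333 = 0.71283; r = 45.466°.
D_min = 2·71.843° − 6·45.466° + 360° = 230.891°.
Rainbow angle = D_min − 180° = 50.891°.

50.9°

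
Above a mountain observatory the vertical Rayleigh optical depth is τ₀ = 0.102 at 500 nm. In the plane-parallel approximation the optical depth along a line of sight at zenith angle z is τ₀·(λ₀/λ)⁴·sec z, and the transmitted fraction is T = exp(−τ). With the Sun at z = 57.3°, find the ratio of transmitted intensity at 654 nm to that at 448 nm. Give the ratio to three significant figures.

Airmass: sec 57.3° = 1.8510.
τ(654 nm) = 0.102 × (500/654)⁴ × 1.8510 = 0.102 × 0.3416 × 1.8510 = 0.0645.
τ(448 nm) = 0.102 × (500/448)⁴ × 1.8510 = 0.102 × 1.5516 × 1.8510 = 0.2929.
T(654)/T(448) = exp(τ_B − τ_A) = exp(0.2284) = 1.2566.

1.26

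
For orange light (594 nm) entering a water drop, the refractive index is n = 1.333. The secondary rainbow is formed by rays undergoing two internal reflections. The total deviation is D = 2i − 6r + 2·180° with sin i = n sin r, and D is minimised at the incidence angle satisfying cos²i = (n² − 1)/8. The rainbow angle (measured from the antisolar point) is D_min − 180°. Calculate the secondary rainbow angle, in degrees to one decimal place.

50.9°

cos²i = (1.77689 − 1)/8 = 0.09711; i = arccos(0.31163) = 71.843°.
sin r = sin 71.843°/1.333 = 0.71283; r = 45.466°.
D_min = 2·71.843° − 6·45.466° + 360° = 230.891°.
Rainbow angle = D_min − 180° = 50.891°.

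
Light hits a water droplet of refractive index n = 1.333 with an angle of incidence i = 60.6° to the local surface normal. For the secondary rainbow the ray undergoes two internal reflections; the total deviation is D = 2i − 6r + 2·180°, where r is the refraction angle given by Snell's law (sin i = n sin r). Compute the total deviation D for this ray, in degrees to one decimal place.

sin r = sin 60.6° / 1.333 = 0.8712/1.333 = 0.6536; r = 40.81°.
D = 2·60.6° − 6·40.81° + 2·180° = 121.20° − 244.87° + 360° = 236.33°.

236.3°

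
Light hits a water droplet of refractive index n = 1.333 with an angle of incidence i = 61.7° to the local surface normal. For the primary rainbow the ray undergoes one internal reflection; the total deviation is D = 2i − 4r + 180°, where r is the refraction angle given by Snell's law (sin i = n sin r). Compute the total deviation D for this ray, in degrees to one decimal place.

sin r = sin 61.7° / 1.333 = 0.8805/1.333 = 0.6605; r = 41.34°.
D = 2·61.7° − 4·41.34° + 180° = 123.40° − 165.36° + 180° = 138.04°.

138.0°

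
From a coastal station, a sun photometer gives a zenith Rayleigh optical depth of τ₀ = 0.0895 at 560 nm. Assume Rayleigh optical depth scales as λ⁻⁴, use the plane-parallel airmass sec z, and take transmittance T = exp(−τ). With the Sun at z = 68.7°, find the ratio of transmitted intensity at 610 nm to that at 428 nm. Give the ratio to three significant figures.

1.73

Airmass: sec 68.7° = 2.7529.
τ(610 nm) = 0.0895 × (560/610)⁴ × 2.7529 = 0.0895 × 0.7103 × 2.7529 = 0.1750.
τ(428 nm) = 0.0895 × (560/428)⁴ × 2.7529 = 0.0895 × 2.9307 × 2.7529 = 0.7221.
T(610)/T(428) = exp(τ_B − τ_A) = exp(0.5471) = 1.7282.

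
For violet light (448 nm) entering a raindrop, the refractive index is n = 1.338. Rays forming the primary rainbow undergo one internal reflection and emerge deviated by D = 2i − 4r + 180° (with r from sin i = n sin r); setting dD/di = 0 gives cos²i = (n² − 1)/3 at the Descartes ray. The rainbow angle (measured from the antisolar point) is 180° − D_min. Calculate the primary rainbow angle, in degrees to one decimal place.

cos²i = (1.79024 − 1)/3 = 0.26341; i = arccos(0.51324) = 59.120°.
sin r = sin 59.120°/1.338 = 0.64144; r = 39.899°.
D_min = 2·59.120° − 4·39.899° + 180° = 138.643°.
Rainbow angle = 180° − D_min = 41.357°.

41.4°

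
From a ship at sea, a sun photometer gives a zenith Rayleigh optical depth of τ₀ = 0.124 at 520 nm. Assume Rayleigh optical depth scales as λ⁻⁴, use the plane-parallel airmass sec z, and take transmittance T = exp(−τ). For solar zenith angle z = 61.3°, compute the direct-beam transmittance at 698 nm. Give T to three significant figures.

0.924

sec 61.3° = 2.0824.
τ = 0.124 × (520/698)⁴ × 2.0824 = 0.124 × 0.3080 × 2.0824 = 0.0795.
T = exp(−0.0795) = 0.9235.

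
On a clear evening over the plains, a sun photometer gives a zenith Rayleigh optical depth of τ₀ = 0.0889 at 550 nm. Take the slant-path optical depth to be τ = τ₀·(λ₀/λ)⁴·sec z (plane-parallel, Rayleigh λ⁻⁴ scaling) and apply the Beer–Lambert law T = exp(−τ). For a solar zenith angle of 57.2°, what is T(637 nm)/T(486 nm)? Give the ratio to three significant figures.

Airmass: sec 57.2° = 1.8460.
τ(637 nm) = 0.0889 × (550/637)⁴ × 1.8460 = 0.0889 × 0.5558 × 1.8460 = 0.0912.
τ(486 nm) = 0.0889 × (550/486)⁴ × 1.8460 = 0.0889 × 1.6402 × 1.8460 = 0.2692.
T(637)/T(486) = exp(τ_B − τ_A) = exp(0.1780) = 1.1948.

1.19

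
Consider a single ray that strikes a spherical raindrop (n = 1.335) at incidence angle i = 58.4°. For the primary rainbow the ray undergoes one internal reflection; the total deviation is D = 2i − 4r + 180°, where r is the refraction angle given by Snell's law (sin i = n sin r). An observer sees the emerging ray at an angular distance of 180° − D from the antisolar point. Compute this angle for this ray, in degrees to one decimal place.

sin r = sin 58.4° / 1.335 = 0.8517/1.335 = 0.6380; r = 39.64°.
D = 2·58.4° − 4·39.64° + 180° = 116.80° − 158.57° + 180° = 138.23°.
Angle from antisolar point = 180° − D = 41.77°.

41.8°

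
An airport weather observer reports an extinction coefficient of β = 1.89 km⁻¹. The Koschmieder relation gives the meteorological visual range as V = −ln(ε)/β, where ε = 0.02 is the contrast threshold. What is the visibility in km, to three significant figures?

V = −ln(0.02) / 1.89 = 3.912 / 1.89 = 2.0699 km.

2.07 km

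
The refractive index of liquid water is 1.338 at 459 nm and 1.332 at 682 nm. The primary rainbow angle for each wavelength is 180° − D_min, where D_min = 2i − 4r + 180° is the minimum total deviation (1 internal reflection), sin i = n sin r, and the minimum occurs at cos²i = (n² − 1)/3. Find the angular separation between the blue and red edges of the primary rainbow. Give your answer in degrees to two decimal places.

At 459 nm (n = 1.338): cos²i = 0.26341 → i = 59.120°, r = 39.899°, D_min = 138.643°, rainbow angle = 41.357°.
At 682 nm (n = 1.332): cos²i = 0.25807 → i = 59.469°, r = 40.290°, D_min = 137.776°, rainbow angle = 42.224°.
Angular width = |41.357° − 42.224°| = 0.867°.

0.87°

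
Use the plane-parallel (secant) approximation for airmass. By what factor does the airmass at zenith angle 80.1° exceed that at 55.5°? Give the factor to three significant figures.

X(80.1°)/X(55.5°) = sec 80.1° / sec 55.5° = cos 55.5° / cos 80.1° = 0.5664/0.1719 = 3.2944.

3.29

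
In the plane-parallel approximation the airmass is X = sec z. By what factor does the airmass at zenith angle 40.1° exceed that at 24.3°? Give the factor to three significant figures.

1.19

X(40.1°)/X(24.3°) = sec 40.1° / sec 24.3° = cos 24.3° / cos 40.1° = 0.9114/0.7649 = 1.1915.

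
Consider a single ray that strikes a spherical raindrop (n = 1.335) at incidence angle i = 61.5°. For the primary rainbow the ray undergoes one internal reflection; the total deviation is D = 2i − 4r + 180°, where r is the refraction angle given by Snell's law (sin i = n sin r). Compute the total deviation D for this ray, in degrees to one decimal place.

sin r = sin 61.5° / 1.335 = 0.8788/1.335 = 0.6583; r = 41.17°.
D = 2·61.5° − 4·41.17° + 180° = 123.00° − 164.68° + 180° = 138.32°.

138.3°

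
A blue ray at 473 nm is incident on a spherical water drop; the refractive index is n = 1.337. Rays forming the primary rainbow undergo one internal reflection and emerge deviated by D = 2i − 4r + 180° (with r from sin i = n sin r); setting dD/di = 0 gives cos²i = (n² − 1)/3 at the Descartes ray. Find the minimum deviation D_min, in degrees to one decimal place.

cos²i = (1.78757 − 1)/3 = 0.26252; i = arccos(0.51237) = 59.178°.
sin r = sin 59.178°/1.337 = 0.64231; r = 39.964°.
D_min = 2·59.178° − 4·39.964° + 180° = 138.500°.

138.5°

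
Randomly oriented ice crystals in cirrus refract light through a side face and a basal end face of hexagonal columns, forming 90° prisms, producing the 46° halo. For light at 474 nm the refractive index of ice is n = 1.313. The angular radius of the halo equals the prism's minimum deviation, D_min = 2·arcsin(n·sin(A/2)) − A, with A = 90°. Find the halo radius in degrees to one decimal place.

46.4°

n·sin(A/2) = 1.313 × sin 45° = 1.313 × 0.7071 = 0.9284.
D_min = 2·arcsin(0.9284) − 90° = 2 × 68.192° − 90° = 46.383°.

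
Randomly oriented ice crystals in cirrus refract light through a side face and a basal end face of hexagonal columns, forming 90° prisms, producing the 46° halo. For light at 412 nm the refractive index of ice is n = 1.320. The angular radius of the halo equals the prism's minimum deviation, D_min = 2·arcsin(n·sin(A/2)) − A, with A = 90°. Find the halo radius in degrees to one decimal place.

47.9°

n·sin(A/2) = 1.320 × sin 45° = 1.320 × 0.7071 = 0.9334.
D_min = 2·arcsin(0.9334) − 90° = 2 × 68.968° − 90° = 47.936°.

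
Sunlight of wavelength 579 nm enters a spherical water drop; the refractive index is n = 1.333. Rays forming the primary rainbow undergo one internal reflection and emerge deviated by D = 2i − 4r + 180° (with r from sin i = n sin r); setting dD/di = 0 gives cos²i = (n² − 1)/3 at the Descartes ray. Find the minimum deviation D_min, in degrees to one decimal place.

cos²i = (1.77689 − 1)/3 = 0.25896; i = arccos(0.50888) = 59.410°.
sin r = sin 59.410°/1.333 = 0.64579; r = 40.225°.
D_min = 2·59.410° − 4·40.225° + 180° = 137.922°.

137.9°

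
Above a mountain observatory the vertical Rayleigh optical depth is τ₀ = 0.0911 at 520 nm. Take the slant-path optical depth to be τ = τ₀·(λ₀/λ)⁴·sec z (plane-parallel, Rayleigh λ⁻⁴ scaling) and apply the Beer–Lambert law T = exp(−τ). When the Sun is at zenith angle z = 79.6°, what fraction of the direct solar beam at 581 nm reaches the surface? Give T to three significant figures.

0.723

sec 79.6° = 5.5396.
τ = 0.0911 × (520/581)⁴ × 5.5396 = 0.0911 × 0.6417 × 5.5396 = 0.3238.
T = exp(−0.3238) = 0.7234.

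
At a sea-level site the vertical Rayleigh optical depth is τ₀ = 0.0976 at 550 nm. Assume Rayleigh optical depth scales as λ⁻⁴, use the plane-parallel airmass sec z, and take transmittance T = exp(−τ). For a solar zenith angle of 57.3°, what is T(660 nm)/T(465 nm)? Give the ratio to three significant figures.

1.31

Airmass: sec 57.3° = 1.8510.
τ(660 nm) = 0.0976 × (550/660)⁴ × 1.8510 = 0.0976 × 0.4823 × 1.8510 = 0.0871.
τ(465 nm) = 0.0976 × (550/465)⁴ × 1.8510 = 0.0976 × 1.9572 × 1.8510 = 0.3536.
T(660)/T(465) = exp(τ_B − τ_A) = exp(0.2665) = 1.3053.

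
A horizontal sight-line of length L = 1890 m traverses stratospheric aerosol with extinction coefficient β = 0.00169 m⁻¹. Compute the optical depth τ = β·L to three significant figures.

τ = β·L = 0.00169 × 1890 = 3.1941.

3.19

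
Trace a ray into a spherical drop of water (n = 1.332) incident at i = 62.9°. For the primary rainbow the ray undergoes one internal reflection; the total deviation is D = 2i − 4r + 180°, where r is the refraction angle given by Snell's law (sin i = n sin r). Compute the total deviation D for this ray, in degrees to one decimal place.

138.0°

sin r = sin 62.9° / 1.332 = 0.8902/1.332 = 0.6683; r = 41.94°.
D = 2·62.9° − 4·41.94° + 180° = 125.80° − 167.75° + 180° = 138.05°.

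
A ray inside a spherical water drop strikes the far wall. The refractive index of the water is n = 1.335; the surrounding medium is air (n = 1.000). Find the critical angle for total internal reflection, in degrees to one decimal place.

48.5°

sin θ_c = n_air / n = 1.000 / 1.335 = 0.7491.
θ_c = arcsin(0.7491) = 48.51°.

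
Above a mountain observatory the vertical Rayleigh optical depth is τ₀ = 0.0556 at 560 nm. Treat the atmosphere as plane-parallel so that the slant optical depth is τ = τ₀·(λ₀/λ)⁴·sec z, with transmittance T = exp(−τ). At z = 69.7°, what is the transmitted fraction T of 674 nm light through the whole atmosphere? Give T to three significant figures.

sec 69.7° = 2.8824.
τ = 0.0556 × (560/674)⁴ × 2.8824 = 0.0556 × 0.4766 × 2.8824 = 0.0764.
T = exp(−0.0764) = 0.9265.

0.926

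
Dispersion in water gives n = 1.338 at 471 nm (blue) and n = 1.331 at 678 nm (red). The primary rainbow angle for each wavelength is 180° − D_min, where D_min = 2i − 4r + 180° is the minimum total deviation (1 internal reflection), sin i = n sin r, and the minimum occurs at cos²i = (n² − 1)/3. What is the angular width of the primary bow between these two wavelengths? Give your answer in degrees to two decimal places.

At 471 nm (n = 1.338): cos²i = 0.26341 → i = 59.120°, r = 39.899°, D_min = 138.643°, rainbow angle = 41.357°.
At 678 nm (n = 1.331): cos²i = 0.25719 → i = 59.527°, r = 40.356°, D_min = 137.630°, rainbow angle = 42.370°.
Angular width = |41.357° − 42.370°| = 1.013°.

1.01°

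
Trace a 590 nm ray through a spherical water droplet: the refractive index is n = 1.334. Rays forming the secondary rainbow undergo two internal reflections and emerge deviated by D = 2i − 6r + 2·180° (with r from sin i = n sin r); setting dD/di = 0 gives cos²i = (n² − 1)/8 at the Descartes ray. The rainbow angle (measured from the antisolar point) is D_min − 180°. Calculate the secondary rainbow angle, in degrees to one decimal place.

cos²i = (1.77956 − 1)/8 = 0.09744; i = arccos(0.31216) = 71.810°.
sin r = sin 71.810°/1.334 = 0.71217; r = 45.411°.
D_min = 2·71.810° − 6·45.411° + 360° = 231.153°.
Rainbow angle = D_min − 180° = 51.153°.

51.2°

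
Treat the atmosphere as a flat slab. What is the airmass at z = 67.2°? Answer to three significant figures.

2.58

X = sec z = 1/cos 67.2° = 1/0.3875 = 2.5805.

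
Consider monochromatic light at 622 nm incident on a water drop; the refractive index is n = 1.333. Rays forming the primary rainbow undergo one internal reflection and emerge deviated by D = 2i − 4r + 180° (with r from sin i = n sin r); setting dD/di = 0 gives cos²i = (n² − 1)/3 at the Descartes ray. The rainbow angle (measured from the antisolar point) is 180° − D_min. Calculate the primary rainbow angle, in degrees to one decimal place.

cos²i = (1.77689 − 1)/3 = 0.25896; i = arccos(0.50888) = 59.410°.
sin r = sin 59.410°/1.333 = 0.64579; r = 40.225°.
D_min = 2·59.410° − 4·40.225° + 180° = 137.922°.
Rainbow angle = 180° − D_min = 42.078°.

42.1°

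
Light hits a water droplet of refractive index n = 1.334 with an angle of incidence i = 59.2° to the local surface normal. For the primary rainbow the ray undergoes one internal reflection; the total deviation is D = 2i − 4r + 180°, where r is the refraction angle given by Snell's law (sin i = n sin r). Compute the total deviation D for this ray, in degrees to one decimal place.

138.1°

sin r = sin 59.2° / 1.334 = 0.8590/1.334 = 0.6439; r = 40.08°.
D = 2·59.2° − 4·40.08° + 180° = 118.40° − 160.33° + 180° = 138.07°.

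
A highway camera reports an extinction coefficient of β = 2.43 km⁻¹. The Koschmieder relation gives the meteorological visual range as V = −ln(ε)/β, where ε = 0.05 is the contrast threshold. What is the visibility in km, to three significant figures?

V = −ln(0.05) / 2.43 = 2.996 / 2.43 = 1.2328 km.

1.23 km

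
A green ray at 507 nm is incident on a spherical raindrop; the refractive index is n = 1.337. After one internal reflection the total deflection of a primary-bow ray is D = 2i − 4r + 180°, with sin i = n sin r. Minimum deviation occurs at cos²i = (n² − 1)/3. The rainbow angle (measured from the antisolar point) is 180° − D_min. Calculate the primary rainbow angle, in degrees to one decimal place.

cos²i = (1.78757 − 1)/3 = 0.26252; i = arccos(0.51237) = 59.178°.
sin r = sin 59.178°/1.337 = 0.64231; r = 39.964°.
D_min = 2·59.178° − 4·39.964° + 180° = 138.500°.
Rainbow angle = 180° − D_min = 41.500°.

41.5°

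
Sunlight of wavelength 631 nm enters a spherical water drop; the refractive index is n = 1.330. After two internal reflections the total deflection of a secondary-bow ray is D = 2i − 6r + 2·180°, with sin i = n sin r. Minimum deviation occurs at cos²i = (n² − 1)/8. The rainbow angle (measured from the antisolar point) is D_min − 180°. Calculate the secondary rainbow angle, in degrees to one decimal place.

cos²i = (1.76890 − 1)/8 = 0.09611; i = arccos(0.31002) = 71.940°.
sin r = sin 71.940°/1.330 = 0.71483; r = 45.630°.
D_min = 2·71.940° − 6·45.630° + 360° = 230.101°.
Rainbow angle = D_min − 180° = 50.101°.

50.1°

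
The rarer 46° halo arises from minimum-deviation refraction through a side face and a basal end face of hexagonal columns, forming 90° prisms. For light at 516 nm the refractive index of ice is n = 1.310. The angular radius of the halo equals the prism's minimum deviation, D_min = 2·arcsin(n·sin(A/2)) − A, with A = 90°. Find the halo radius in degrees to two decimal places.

45.73°

n·sin(A/2) = 1.310 × sin 45° = 1.310 × 0.7071 = 0.9263.
D_min = 2·arcsin(0.9263) − 90° = 2 × 67.867° − 90° = 45.733°.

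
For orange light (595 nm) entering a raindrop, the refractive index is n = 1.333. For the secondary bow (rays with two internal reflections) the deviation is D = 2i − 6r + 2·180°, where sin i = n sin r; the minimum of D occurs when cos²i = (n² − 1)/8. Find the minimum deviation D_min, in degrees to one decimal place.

230.9°

cos²i = (1.77689 − 1)/8 = 0.09711; i = arccos(0.31163) = 71.843°.
sin r = sin 71.843°/1.333 = 0.71283; r = 45.466°.
D_min = 2·71.843° − 6·45.466° + 360° = 230.891°.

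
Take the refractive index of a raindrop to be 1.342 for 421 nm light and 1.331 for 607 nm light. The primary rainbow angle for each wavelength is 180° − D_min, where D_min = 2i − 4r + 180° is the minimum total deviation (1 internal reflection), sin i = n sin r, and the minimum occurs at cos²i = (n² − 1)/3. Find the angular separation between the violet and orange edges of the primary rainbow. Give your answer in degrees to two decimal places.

At 421 nm (n = 1.342): cos²i = 0.26699 → i = 58.888°, r = 39.641°, D_min = 139.213°, rainbow angle = 40.787°.
At 607 nm (n = 1.331): cos²i = 0.25719 → i = 59.527°, r = 40.356°, D_min = 137.630°, rainbow angle = 42.370°.
Angular width = |40.787° − 42.370°| = 1.583°.

1.58°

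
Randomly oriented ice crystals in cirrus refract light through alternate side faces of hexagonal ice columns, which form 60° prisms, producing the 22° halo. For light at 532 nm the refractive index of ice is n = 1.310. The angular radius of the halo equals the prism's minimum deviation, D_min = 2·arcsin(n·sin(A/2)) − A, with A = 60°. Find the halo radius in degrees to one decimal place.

21.8°

n·sin(A/2) = 1.310 × sin 30° = 1.310 × 0.5000 = 0.6550.
D_min = 2·arcsin(0.6550) − 60° = 2 × 40.920° − 60° = 21.839°.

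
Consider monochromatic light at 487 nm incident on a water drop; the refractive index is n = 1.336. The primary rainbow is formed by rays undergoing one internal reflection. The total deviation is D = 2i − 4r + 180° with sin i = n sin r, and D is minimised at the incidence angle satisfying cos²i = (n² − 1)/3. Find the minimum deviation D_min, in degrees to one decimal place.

138.4°

cos²i = (1.78490 − 1)/3 = 0.26163; i = arccos(0.51150) = 59.236°.
sin r = sin 59.236°/1.336 = 0.64318; r = 40.029°.
D_min = 2·59.236° − 4·40.029° + 180° = 138.356°.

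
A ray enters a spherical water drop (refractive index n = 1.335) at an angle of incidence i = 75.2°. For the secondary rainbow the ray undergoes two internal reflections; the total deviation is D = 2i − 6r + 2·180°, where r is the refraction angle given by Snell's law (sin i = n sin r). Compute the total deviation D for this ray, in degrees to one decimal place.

sin r = sin 75.2° / 1.335 = 0.9668/1.335 = 0.7242; r = 46.40°.
D = 2·75.2° − 6·46.40° + 2·180° = 150.40° − 278.42° + 360° = 231.98°.

232.0°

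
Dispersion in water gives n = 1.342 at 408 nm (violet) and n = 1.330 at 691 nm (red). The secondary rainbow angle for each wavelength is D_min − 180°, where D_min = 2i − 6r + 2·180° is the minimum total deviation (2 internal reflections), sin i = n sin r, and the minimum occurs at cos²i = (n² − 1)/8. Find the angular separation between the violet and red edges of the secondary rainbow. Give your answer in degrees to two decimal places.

3.12°

At 408 nm (n = 1.342): cos²i = 0.10012 → i = 71.554°, r = 44.981°, D_min = 233.222°, rainbow angle = 53.222°.
At 691 nm (n = 1.330): cos²i = 0.09611 → i = 71.940°, r = 45.630°, D_min = 230.101°, rainbow angle = 50.101°.
Angular width = |53.222° − 50.101°| = 3.121°.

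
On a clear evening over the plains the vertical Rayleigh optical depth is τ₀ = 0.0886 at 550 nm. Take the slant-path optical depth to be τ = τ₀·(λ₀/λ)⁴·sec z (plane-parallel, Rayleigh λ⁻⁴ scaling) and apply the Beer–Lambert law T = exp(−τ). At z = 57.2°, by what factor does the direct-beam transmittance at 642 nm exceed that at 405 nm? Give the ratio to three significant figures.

1.60

Airmass: sec 57.2° = 1.8460.
τ(642 nm) = 0.0886 × (550/642)⁴ × 1.8460 = 0.0886 × 0.5387 × 1.8460 = 0.0881.
τ(405 nm) = 0.0886 × (550/405)⁴ × 1.8460 = 0.0886 × 3.4012 × 1.8460 = 0.5563.
T(642)/T(405) = exp(τ_B − τ_A) = exp(0.4682) = 1.5971.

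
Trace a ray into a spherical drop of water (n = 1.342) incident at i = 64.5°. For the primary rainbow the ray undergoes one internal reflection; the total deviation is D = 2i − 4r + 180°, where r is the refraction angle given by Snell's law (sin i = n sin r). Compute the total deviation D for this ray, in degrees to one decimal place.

sin r = sin 64.5° / 1.342 = 0.9026/1.342 = 0.6726; r = 42.27°.
D = 2·64.5° − 4·42.27° + 180° = 129.00° − 169.06° + 180° = 139.94°.

139.9°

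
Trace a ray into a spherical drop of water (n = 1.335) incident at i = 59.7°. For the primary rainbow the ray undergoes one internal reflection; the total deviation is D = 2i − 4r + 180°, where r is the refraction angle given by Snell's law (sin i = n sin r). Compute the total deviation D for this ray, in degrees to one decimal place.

138.2°

sin r = sin 59.7° / 1.335 = 0.8634/1.335 = 0.6467; r = 40.30°.
D = 2·59.7° − 4·40.30° + 180° = 119.40° − 161.18° + 180° = 138.22°.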